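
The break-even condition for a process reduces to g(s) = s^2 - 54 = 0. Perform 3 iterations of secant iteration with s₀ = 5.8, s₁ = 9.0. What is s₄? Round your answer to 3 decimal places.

7.349

g(5.8) = -20.36000, g(9.0) = 27.00000
s₂ = 9.00000 − 27.00000·(9.00000 − 5.80000) / (27.00000 − (-20.36000)) = 9.00000 − (86.40000)/(47.36000) = 7.17568
g(7.17568) = -2.50968
s₃ = 7.17568 − (-2.50968)·(7.17568 − 9.00000) / (-2.50968 − 27.00000) = 7.17568 − (4.57847)/(-29.50968) = 7.33083
g(7.33083) = -0.25897
s₄ = 7.33083 − (-0.25897)·(7.33083 − 7.17568) / (-0.25897 − (-2.50968)) = 7.33083 − (-0.04018)/(2.25070) = 7.34868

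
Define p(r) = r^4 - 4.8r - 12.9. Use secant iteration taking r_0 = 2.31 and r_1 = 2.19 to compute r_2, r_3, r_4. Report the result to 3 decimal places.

2.200, 2.201, 2.201

p(2.31) = 4.48596, p(2.19) = -0.40942
r_2 = 2.19000 − (-0.40942)·(2.19000 − 2.31000) / (-0.40942 − 4.48596) = 2.19000 − (0.04913)/(-4.89539) = 2.20004
p(2.20004) = -0.03303
r_3 = 2.20004 − (-0.03303)·(2.20004 − 2.19000) / (-0.03303 − (-0.40942)) = 2.20004 − (-0.00033)/(0.37639) = 2.20092
p(2.20092) = 0.00028
r_4 = 2.20092 − 0.00028·(2.20092 − 2.20004) / (0.00028 − (-0.03303)) = 2.20092 − (0.00000)/(0.03331) = 2.20091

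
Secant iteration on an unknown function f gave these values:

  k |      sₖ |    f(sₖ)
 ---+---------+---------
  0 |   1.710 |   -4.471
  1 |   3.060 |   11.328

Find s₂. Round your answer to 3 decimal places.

s₂ = 3.060 − 11.328·(3.060 − 1.710) / (11.328 − (-4.471))
   = 3.060 − (15.29280)/(15.79900) = 2.09204

2.092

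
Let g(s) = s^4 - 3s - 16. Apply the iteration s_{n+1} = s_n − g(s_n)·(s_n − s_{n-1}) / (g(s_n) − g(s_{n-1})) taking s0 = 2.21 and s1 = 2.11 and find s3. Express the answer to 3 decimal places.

g(2.21) = 1.22443, g(2.11) = -2.50881
s2 = 2.11000 − (-2.50881)·(2.11000 − 2.21000) / (-2.50881 − 1.22443) = 2.11000 − (0.25088)/(-3.73324) = 2.17720
g(2.17720) = -0.06203
s3 = 2.17720 − (-0.06203)·(2.17720 − 2.11000) / (-0.06203 − (-2.50881)) = 2.17720 − (-0.00417)/(2.44677) = 2.17891

2.179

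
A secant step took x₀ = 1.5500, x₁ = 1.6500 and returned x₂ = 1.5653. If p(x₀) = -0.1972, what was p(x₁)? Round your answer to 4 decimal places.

1.0917

The secant line through (1.5500, -0.1972) and (1.6500, p(x₁)) crosses zero at x₂ = 1.5653.
So (1.5500, -0.1972), (1.6500, p(x₁)), (1.5653, 0) are collinear:
p(x₁) = -0.1972 · (1.6500 − 1.5653) / (1.5500 − 1.5653) = -0.1972 · (0.084700)/(-0.015300) = 1.091689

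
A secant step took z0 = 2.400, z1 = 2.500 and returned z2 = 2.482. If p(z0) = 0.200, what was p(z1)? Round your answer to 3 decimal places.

-0.044

The secant line through (2.400, 0.200) and (2.500, p(z1)) crosses zero at z2 = 2.482.
So (2.400, 0.200), (2.500, p(z1)), (2.482, 0) are collinear:
p(z1) = 0.200 · (2.500 − 2.482) / (2.400 − 2.482) = 0.200 · (0.01800)/(-0.08200) = -0.04390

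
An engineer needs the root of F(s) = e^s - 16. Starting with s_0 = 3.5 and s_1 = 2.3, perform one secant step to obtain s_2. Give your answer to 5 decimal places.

2.61247

F(3.5) = 17.1154520, F(2.3) = -6.0258175
s_2 = 2.3000000 − (-6.0258175)·(2.3000000 − 3.5000000) / (-6.0258175 − 17.1154520) = 2.3000000 − (7.2309811)/(-23.1412695) = 2.6124712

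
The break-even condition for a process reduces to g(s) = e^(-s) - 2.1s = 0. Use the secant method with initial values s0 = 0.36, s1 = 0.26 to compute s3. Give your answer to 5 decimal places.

0.33921

g(0.36) = -0.0583237, g(0.26) = 0.2250516
s2 = 0.2600000 − 0.2250516·(0.2600000 − 0.3600000) / (0.2250516 − (-0.0583237)) = 0.2600000 − (-0.0225052)/(0.2833753) = 0.3394182
g(0.3394182) = -0.0005937
s3 = 0.3394182 − (-0.0005937)·(0.3394182 − 0.2600000) / (-0.0005937 − 0.2250516) = 0.3394182 − (-0.0000472)/(-0.2256453) = 0.3392093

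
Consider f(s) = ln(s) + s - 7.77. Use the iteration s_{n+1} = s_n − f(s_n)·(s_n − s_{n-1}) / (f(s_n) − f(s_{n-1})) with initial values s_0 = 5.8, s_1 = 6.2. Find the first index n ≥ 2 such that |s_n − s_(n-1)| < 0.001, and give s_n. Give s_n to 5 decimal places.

n = 3, s_n = 5.98135

f(5.8) = -0.2121421, f(6.2) = 0.2545493
s_2 = 6.2000000 − 0.2545493·(0.4000000)/(0.4666914) = 5.9818264;  |Δ| = 0.2181736
f(5.9818264) = 0.0005524
s_3 = 5.9818264 − 0.0005524·(-0.2181736)/(-0.2539969) = 5.9813520;  |Δ| = 0.0004745
|s_3 − s_2| = 0.0004745 < 0.001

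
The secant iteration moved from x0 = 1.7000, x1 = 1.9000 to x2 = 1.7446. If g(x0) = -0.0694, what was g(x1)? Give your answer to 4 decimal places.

0.2418

The secant line through (1.7000, -0.0694) and (1.9000, g(x1)) crosses zero at x2 = 1.7446.
So (1.7000, -0.0694), (1.9000, g(x1)), (1.7446, 0) are collinear:
g(x1) = -0.0694 · (1.9000 − 1.7446) / (1.7000 − 1.7446) = -0.0694 · (0.155400)/(-0.044600) = 0.241811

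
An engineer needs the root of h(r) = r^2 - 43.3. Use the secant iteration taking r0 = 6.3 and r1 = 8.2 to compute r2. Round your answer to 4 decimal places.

h(6.3) = -3.610000, h(8.2) = 23.940000
r2 = 8.200000 − 23.940000·(8.200000 − 6.300000) / (23.940000 − (-3.610000)) = 8.200000 − (45.486000)/(27.550000) = 6.548966

6.5490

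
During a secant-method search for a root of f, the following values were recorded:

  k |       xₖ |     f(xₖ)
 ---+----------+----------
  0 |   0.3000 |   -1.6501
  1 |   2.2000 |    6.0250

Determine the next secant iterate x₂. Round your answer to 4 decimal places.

x₂ = 2.2000 − 6.0250·(2.2000 − 0.3000) / (6.0250 − (-1.6501))
   = 2.2000 − (11.447500)/(7.675100) = 0.708488

0.7085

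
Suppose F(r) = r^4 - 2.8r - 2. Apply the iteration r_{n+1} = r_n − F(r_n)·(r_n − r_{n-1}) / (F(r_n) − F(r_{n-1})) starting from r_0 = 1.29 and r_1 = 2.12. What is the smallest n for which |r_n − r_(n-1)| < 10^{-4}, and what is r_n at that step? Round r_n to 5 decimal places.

F(1.29) = -2.8427712, F(2.12) = 12.2636314
r_2 = 2.1200000 − 12.2636314·(0.8300000)/(15.1064026) = 1.4461921;  |Δ| = 0.6738079
F(1.4461921) = -1.6750849
r_3 = 1.4461921 − (-1.6750849)·(-0.6738079)/(-13.9387162) = 1.5271669;  |Δ| = 0.0809749
F(1.5271669) = -0.8367297
r_4 = 1.5271669 − (-0.8367297)·(0.0809749)/(0.8383552) = 1.6079848;  |Δ| = 0.0808178
F(1.6079848) = 0.1830475
r_5 = 1.6079848 − 0.1830475·(0.0808178)/(1.0197772) = 1.5934782;  |Δ| = 0.0145066
F(1.5934782) = -0.0143412
r_6 = 1.5934782 − (-0.0143412)·(-0.0145066)/(-0.1973887) = 1.5945321;  |Δ| = 0.0010540
F(1.5945321) = -0.0002174
r_7 = 1.5945321 − (-0.0002174)·(0.0010540)/(0.0141238) = 1.5945484;  |Δ| = 0.0000162
|r_7 − r_6| = 0.0000162 < 10^{-4}

n = 7, r_n = 1.59455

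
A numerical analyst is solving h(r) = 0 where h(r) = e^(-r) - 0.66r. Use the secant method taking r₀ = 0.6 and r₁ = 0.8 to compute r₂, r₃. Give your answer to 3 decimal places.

h(0.6) = 0.15281, h(0.8) = -0.07867
r₂ = 0.80000 − (-0.07867)·(0.80000 − 0.60000) / (-0.07867 − 0.15281) = 0.80000 − (-0.01573)/(-0.23148) = 0.73203
h(0.73203) = -0.00221
r₃ = 0.73203 − (-0.00221)·(0.73203 − 0.80000) / (-0.00221 − (-0.07867)) = 0.73203 − (0.00015)/(0.07646) = 0.73007

0.732, 0.730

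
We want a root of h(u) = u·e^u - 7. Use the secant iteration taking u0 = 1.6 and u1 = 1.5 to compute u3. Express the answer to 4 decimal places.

1.5244

h(1.6) = 0.924852, h(1.5) = -0.277466
u2 = 1.500000 − (-0.277466)·(1.500000 − 1.600000) / (-0.277466 − 0.924852) = 1.500000 − (0.027747)/(-1.202318) = 1.523078
h(1.523078) = -0.014681
u3 = 1.523078 − (-0.014681)·(1.523078 − 1.500000) / (-0.014681 − (-0.277466)) = 1.523078 − (-0.000339)/(0.262785) = 1.524367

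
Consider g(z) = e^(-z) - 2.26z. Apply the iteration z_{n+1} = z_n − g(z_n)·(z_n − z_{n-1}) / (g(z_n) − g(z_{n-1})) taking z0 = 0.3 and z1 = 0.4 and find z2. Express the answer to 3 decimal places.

0.321

g(0.3) = 0.06282, g(0.4) = -0.23368
z2 = 0.40000 − (-0.23368)·(0.40000 − 0.30000) / (-0.23368 − 0.06282) = 0.40000 − (-0.02337)/(-0.29650) = 0.32119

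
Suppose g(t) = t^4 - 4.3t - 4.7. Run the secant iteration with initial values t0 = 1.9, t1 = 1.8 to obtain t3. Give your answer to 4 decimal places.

g(1.9) = 0.162100, g(1.8) = -1.942400
t2 = 1.800000 − (-1.942400)·(1.800000 − 1.900000) / (-1.942400 − 0.162100) = 1.800000 − (0.194240)/(-2.104500) = 1.892297
g(1.892297) = -0.014824
t3 = 1.892297 − (-0.014824)·(1.892297 − 1.800000) / (-0.014824 − (-1.942400)) = 1.892297 − (-0.001368)/(1.927576) = 1.893007

1.8930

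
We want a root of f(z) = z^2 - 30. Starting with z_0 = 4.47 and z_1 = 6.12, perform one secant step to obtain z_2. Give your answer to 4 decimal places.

f(4.47) = -10.019100, f(6.12) = 7.454400
z_2 = 6.120000 − 7.454400·(6.120000 − 4.470000) / (7.454400 − (-10.019100)) = 6.120000 − (12.299760)/(17.473500) = 5.416091

5.4161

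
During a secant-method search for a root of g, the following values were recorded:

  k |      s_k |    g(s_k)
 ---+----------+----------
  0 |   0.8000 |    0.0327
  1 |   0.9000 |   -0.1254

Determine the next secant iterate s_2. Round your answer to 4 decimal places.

0.8207

s_2 = 0.9000 − (-0.1254)·(0.9000 − 0.8000) / (-0.1254 − 0.0327)
   = 0.9000 − (-0.012540)/(-0.158100) = 0.820683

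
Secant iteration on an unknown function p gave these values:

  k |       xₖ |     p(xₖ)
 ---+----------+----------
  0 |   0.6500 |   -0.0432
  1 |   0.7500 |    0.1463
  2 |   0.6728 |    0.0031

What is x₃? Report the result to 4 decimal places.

0.6711

x₃ = 0.6728 − 0.0031·(0.6728 − 0.7500) / (0.0031 − 0.1463)
   = 0.6728 − (-0.000239)/(-0.143200) = 0.671129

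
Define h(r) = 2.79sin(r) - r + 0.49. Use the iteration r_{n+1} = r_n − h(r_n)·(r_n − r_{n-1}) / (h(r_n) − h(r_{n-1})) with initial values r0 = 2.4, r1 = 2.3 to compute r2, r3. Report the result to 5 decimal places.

h(2.4) = -0.0254577, h(2.3) = 0.2705175
r2 = 2.3000000 − 0.2705175·(2.3000000 − 2.4000000) / (0.2705175 − (-0.0254577)) = 2.3000000 − (-0.0270518)/(0.2959753) = 2.3913987
h(2.3913987) = 0.0007693
r3 = 2.3913987 − 0.0007693·(2.3913987 − 2.3000000) / (0.0007693 − 0.2705175) = 2.3913987 − (0.0000703)/(-0.2697482) = 2.3916594

2.39140, 2.39166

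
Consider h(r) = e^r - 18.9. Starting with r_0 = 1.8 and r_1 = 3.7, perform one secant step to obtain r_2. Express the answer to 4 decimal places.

2.5098

h(1.8) = -12.850353, h(3.7) = 21.547304
r_2 = 3.700000 − 21.547304·(3.700000 − 1.800000) / (21.547304 − (-12.850353)) = 3.700000 − (40.939878)/(34.397657) = 2.509806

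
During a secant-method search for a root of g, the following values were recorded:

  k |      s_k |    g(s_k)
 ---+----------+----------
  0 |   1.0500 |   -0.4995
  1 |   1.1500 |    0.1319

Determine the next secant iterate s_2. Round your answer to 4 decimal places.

s_2 = 1.1500 − 0.1319·(1.1500 − 1.0500) / (0.1319 − (-0.4995))
   = 1.1500 − (0.013190)/(0.631400) = 1.129110

1.1291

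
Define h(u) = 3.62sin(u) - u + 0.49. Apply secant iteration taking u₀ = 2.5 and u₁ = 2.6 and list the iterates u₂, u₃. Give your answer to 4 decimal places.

2.5391, 2.5397

h(2.5) = 0.156469, h(2.6) = -0.243885
u₂ = 2.600000 − (-0.243885)·(2.600000 − 2.500000) / (-0.243885 − 0.156469) = 2.600000 − (-0.024389)/(-0.400354) = 2.539083
h(2.539083) = 0.002416
u₃ = 2.539083 − 0.002416·(2.539083 − 2.600000) / (0.002416 − (-0.243885)) = 2.539083 − (-0.000147)/(0.246301) = 2.539680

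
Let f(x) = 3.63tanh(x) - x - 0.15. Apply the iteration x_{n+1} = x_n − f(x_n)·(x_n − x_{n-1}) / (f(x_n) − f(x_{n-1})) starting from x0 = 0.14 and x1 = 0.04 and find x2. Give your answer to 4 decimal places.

f(0.14) = 0.214906, f(0.04) = -0.044877
x2 = 0.040000 − (-0.044877)·(0.040000 − 0.140000) / (-0.044877 − 0.214906) = 0.040000 − (0.004488)/(-0.259783) = 0.057275

0.0573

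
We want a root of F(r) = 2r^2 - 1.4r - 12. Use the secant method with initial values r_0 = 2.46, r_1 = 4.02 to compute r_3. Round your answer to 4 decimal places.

2.8095

F(2.46) = -3.340800, F(4.02) = 14.692800
r_2 = 4.020000 − 14.692800·(4.020000 − 2.460000) / (14.692800 − (-3.340800)) = 4.020000 − (22.920768)/(18.033600) = 2.748997
F(2.748997) = -0.734631
r_3 = 2.748997 − (-0.734631)·(2.748997 − 4.020000) / (-0.734631 − 14.692800) = 2.748997 − (0.933719)/(-15.427431) = 2.809520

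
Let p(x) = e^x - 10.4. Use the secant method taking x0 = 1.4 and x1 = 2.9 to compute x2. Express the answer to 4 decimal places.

p(1.4) = -6.344800, p(2.9) = 7.774145
x2 = 2.900000 − 7.774145·(2.900000 − 1.400000) / (7.774145 − (-6.344800)) = 2.900000 − (11.661218)/(14.118945) = 2.074073

2.0741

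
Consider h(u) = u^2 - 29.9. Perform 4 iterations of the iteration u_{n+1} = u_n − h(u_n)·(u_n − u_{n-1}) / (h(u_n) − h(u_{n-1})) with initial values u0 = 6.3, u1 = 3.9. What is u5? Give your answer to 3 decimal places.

h(6.3) = 9.79000, h(3.9) = -14.69000
u2 = 3.90000 − (-14.69000)·(3.90000 − 6.30000) / (-14.69000 − 9.79000) = 3.90000 − (35.25600)/(-24.48000) = 5.34020
h(5.34020) = -1.38231
u3 = 5.34020 − (-1.38231)·(5.34020 − 3.90000) / (-1.38231 − (-14.69000)) = 5.34020 − (-1.99079)/(13.30769) = 5.48979
h(5.48979) = 0.23783
u4 = 5.48979 − 0.23783·(5.48979 − 5.34020) / (0.23783 − (-1.38231)) = 5.48979 − (0.03558)/(1.62013) = 5.46783
h(5.46783) = -0.00280
u5 = 5.46783 − (-0.00280)·(5.46783 − 5.48979) / (-0.00280 − 0.23783) = 5.46783 − (0.00006)/(-0.24063) = 5.46809

5.468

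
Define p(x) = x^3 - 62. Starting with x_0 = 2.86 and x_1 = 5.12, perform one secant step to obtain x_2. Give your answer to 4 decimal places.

p(2.86) = -38.606344, p(5.12) = 72.217728
x_2 = 5.120000 − 72.217728·(5.120000 − 2.860000) / (72.217728 − (-38.606344)) = 5.120000 − (163.212065)/(110.824072) = 3.647287

3.6473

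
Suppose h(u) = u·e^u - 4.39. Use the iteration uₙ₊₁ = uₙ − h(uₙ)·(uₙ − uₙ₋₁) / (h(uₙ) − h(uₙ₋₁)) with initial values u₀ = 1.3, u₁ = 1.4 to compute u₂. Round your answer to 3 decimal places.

h(1.3) = 0.38009, h(1.4) = 1.28728
u₂ = 1.40000 − 1.28728·(1.40000 − 1.30000) / (1.28728 − 0.38009) = 1.40000 − (0.12873)/(0.90719) = 1.25810

1.258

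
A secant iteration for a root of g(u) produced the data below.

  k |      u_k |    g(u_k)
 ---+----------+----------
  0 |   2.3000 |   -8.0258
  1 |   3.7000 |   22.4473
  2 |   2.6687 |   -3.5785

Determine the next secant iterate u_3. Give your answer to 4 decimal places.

u_3 = 2.6687 − (-3.5785)·(2.6687 − 3.7000) / (-3.5785 − 22.4473)
   = 2.6687 − (3.690507)/(-26.025800) = 2.810502

2.8105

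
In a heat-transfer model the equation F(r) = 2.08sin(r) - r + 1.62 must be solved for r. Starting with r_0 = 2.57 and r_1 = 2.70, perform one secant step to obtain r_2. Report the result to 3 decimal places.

2.632

F(2.57) = 0.17522, F(2.70) = -0.19105
r_2 = 2.70000 − (-0.19105)·(2.70000 − 2.57000) / (-0.19105 − 0.17522) = 2.70000 − (-0.02484)/(-0.36627) = 2.63219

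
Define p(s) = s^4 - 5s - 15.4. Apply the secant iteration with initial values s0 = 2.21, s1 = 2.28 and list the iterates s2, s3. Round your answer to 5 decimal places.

2.27445, 2.27471

p(2.21) = -2.5955672, p(2.28) = 0.2233626
s2 = 2.2800000 − 0.2233626·(2.2800000 − 2.2100000) / (0.2233626 − (-2.5955672)) = 2.2800000 − (0.0156354)/(2.8189297) = 2.2744534
p(2.2744534) = -0.0109060
s3 = 2.2744534 − (-0.0109060)·(2.2744534 − 2.2800000) / (-0.0109060 − 0.2233626) = 2.2744534 − (0.0000605)/(-0.2342686) = 2.2747116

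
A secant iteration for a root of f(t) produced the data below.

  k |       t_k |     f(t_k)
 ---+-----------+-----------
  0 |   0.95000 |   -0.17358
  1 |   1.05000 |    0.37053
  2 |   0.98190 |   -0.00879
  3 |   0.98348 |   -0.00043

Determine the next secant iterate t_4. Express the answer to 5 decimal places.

t_4 = 0.98348 − (-0.00043)·(0.98348 − 0.98190) / (-0.00043 − (-0.00879))
   = 0.98348 − (-0.0000007)/(0.0083600) = 0.9835613

0.98356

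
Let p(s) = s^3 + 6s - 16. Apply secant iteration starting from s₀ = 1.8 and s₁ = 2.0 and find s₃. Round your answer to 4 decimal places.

1.7595

p(1.8) = 0.632000, p(2.0) = 4.000000
s₂ = 2.000000 − 4.000000·(2.000000 − 1.800000) / (4.000000 − 0.632000) = 2.000000 − (0.800000)/(3.368000) = 1.762470
p(1.762470) = 0.049586
s₃ = 1.762470 − 0.049586·(1.762470 − 2.000000) / (0.049586 − 4.000000) = 1.762470 − (-0.011778)/(-3.950414) = 1.759489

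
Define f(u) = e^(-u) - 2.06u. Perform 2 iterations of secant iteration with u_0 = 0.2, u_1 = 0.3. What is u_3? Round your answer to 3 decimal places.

f(0.2) = 0.40673, f(0.3) = 0.12282
u_2 = 0.30000 − 0.12282·(0.30000 − 0.20000) / (0.12282 − 0.40673) = 0.30000 − (0.01228)/(-0.28391) = 0.34326
f(0.34326) = 0.00234
u_3 = 0.34326 − 0.00234·(0.34326 − 0.30000) / (0.00234 − 0.12282) = 0.34326 − (0.00010)/(-0.12048) = 0.34410

0.344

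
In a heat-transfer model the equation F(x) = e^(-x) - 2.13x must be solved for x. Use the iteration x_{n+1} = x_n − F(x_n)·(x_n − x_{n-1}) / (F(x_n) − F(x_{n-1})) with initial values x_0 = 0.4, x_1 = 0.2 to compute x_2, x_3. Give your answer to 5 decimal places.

F(0.4) = -0.1816800, F(0.2) = 0.3927308
x_2 = 0.2000000 − 0.3927308·(0.2000000 − 0.4000000) / (0.3927308 − (-0.1816800)) = 0.2000000 − (-0.0785462)/(0.5744107) = 0.3367421
F(0.3367421) = -0.0031678
x_3 = 0.3367421 − (-0.0031678)·(0.3367421 − 0.2000000) / (-0.0031678 − 0.3927308) = 0.3367421 − (-0.0004332)/(-0.3958986) = 0.3356480

0.33674, 0.33565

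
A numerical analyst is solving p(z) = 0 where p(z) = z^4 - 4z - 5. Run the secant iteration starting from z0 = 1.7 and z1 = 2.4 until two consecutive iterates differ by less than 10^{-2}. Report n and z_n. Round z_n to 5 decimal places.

n = 5, z_n = 1.88119

p(1.7) = -3.4479000, p(2.4) = 18.5776000
z2 = 2.4000000 − 18.5776000·(0.7000000)/(22.0255000) = 1.8095789;  |Δ| = 0.5904211
p(1.8095789) = -1.5154690
z3 = 1.8095789 − (-1.5154690)·(-0.5904211)/(-20.0930690) = 1.8541099;  |Δ| = 0.0445310
p(1.8541099) = -0.5984962
z4 = 1.8541099 − (-0.5984962)·(0.0445310)/(0.9169728) = 1.8831747;  |Δ| = 0.0290648
p(1.8831747) = 0.0438787
z5 = 1.8831747 − 0.0438787·(0.0290648)/(0.6423749) = 1.8811894;  |Δ| = 0.0019853
|z5 − z4| = 0.0019853 < 10^{-2}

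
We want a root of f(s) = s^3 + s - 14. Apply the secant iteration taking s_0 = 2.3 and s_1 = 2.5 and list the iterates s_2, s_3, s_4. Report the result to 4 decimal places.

2.2745, 2.2722, 2.2720

f(2.3) = 0.467000, f(2.5) = 4.125000
s_2 = 2.500000 − 4.125000·(2.500000 − 2.300000) / (4.125000 − 0.467000) = 2.500000 − (0.825000)/(3.658000) = 2.274467
f(2.274467) = 0.040739
s_3 = 2.274467 − 0.040739·(2.274467 − 2.500000) / (0.040739 − 4.125000) = 2.274467 − (-0.009188)/(-4.084261) = 2.272217
f(2.272217) = 0.003611
s_4 = 2.272217 − 0.003611·(2.272217 − 2.274467) / (0.003611 − 0.040739) = 2.272217 − (-0.000008)/(-0.037128) = 2.271999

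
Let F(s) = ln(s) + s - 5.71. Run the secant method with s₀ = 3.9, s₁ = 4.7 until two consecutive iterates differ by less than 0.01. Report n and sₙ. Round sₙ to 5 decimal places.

n = 3, sₙ = 4.26056

F(3.9) = -0.4490234, F(4.7) = 0.5375625
s₂ = 4.7000000 − 0.5375625·(0.8000000)/(0.9865860) = 4.2641028;  |Δ| = 0.4358972
F(4.2641028) = 0.0043347
s₃ = 4.2641028 − 0.0043347·(-0.4358972)/(-0.5332279) = 4.2605594;  |Δ| = 0.0035434
|s₃ − s₂| = 0.0035434 < 0.01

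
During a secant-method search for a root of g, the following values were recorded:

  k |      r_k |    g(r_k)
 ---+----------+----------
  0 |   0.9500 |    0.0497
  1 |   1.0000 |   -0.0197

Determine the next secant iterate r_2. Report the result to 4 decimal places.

0.9858

r_2 = 1.0000 − (-0.0197)·(1.0000 − 0.9500) / (-0.0197 − 0.0497)
   = 1.0000 − (-0.000985)/(-0.069400) = 0.985807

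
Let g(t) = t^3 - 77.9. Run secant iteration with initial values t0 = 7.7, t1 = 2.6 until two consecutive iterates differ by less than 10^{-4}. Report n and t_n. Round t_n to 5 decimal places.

g(7.7) = 378.6330000, g(2.6) = -60.3240000
t2 = 2.6000000 − (-60.3240000)·(-5.1000000)/(-438.9570000) = 3.3008714;  |Δ| = 0.7008714
g(3.3008714) = -41.9345244
t3 = 3.3008714 − (-41.9345244)·(0.7008714)/(18.3894756) = 4.8991066;  |Δ| = 1.5982352
g(4.8991066) = 39.6846624
t4 = 4.8991066 − 39.6846624·(1.5982352)/(81.6191868) = 4.1220170;  |Δ| = 0.7770897
g(4.1220170) = -7.8627112
t5 = 4.1220170 − (-7.8627112)·(-0.7770897)/(-47.5473735) = 4.2505211;  |Δ| = 0.1285041
g(4.2505211) = -1.1061371
t6 = 4.2505211 − (-1.1061371)·(0.1285041)/(6.7565741) = 4.2715588;  |Δ| = 0.0210378
g(4.2715588) = 0.0397786
t7 = 4.2715588 − 0.0397786·(0.0210378)/(1.1459157) = 4.2708285;  |Δ| = 0.0007303
g(4.2708285) = -0.0001897
t8 = 4.2708285 − (-0.0001897)·(-0.0007303)/(-0.0399684) = 4.2708320;  |Δ| = 0.0000035
|t8 − t7| = 0.0000035 < 10^{-4}

n = 8, t_n = 4.27083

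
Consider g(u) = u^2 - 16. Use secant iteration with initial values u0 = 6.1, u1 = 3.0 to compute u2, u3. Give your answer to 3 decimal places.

3.769, 4.034

g(6.1) = 21.21000, g(3.0) = -7.00000
u2 = 3.00000 − (-7.00000)·(3.00000 − 6.10000) / (-7.00000 − 21.21000) = 3.00000 − (21.70000)/(-28.21000) = 3.76923
g(3.76923) = -1.79290
u3 = 3.76923 − (-1.79290)·(3.76923 − 3.00000) / (-1.79290 − (-7.00000)) = 3.76923 − (-1.37915)/(5.20710) = 4.03409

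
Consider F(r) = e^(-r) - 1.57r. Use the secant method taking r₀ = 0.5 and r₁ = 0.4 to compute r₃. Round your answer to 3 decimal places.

F(0.5) = -0.17847, F(0.4) = 0.04232
r₂ = 0.40000 − 0.04232·(0.40000 − 0.50000) / (0.04232 − (-0.17847)) = 0.40000 − (-0.00423)/(0.22079) = 0.41917
F(0.41917) = -0.00050
r₃ = 0.41917 − (-0.00050)·(0.41917 − 0.40000) / (-0.00050 − 0.04232) = 0.41917 − (-0.00001)/(-0.04282) = 0.41894

0.419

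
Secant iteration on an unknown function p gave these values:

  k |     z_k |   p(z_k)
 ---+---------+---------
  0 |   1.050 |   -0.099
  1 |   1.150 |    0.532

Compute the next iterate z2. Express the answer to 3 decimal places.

1.066

z2 = 1.150 − 0.532·(1.150 − 1.050) / (0.532 − (-0.099))
   = 1.150 − (0.05320)/(0.63100) = 1.06569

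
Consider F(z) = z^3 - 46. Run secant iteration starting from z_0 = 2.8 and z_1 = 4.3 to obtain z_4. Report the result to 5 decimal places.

F(2.8) = -24.0480000, F(4.3) = 33.5070000
z_2 = 4.3000000 − 33.5070000·(4.3000000 − 2.8000000) / (33.5070000 − (-24.0480000)) = 4.3000000 − (50.2605000)/(57.5550000) = 3.4267396
F(3.4267396) = -5.7613571
z_3 = 3.4267396 − (-5.7613571)·(3.4267396 − 4.3000000) / (-5.7613571 − 33.5070000) = 3.4267396 − (5.0311647)/(-39.2683571) = 3.5548623
F(3.5548623) = -1.0770432
z_4 = 3.5548623 − (-1.0770432)·(3.5548623 − 3.4267396) / (-1.0770432 − (-5.7613571)) = 3.5548623 − (-0.1379936)/(4.6843138) = 3.5843209

3.58432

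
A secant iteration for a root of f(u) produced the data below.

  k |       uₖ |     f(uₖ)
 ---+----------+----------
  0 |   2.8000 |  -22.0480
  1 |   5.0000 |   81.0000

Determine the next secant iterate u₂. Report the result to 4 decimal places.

3.2707

u₂ = 5.0000 − 81.0000·(5.0000 − 2.8000) / (81.0000 − (-22.0480))
   = 5.0000 − (178.200000)/(103.048000) = 3.270709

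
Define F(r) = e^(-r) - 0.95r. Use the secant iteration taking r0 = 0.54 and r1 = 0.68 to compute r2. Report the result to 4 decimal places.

F(0.54) = 0.069748, F(0.68) = -0.139383
r2 = 0.680000 − (-0.139383)·(0.680000 − 0.540000) / (-0.139383 − 0.069748) = 0.680000 − (-0.019514)/(-0.209131) = 0.586692

0.5867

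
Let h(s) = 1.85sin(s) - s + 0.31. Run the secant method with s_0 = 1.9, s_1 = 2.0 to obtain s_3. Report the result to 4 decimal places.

1.9956

h(1.9) = 0.160655, h(2.0) = -0.007800
s_2 = 2.000000 − (-0.007800)·(2.000000 − 1.900000) / (-0.007800 − 0.160655) = 2.000000 − (-0.000780)/(-0.168455) = 1.995370
h(1.995370) = 0.000377
s_3 = 1.995370 − 0.000377·(1.995370 − 2.000000) / (0.000377 − (-0.007800)) = 1.995370 − (-0.000002)/(0.008177) = 1.995583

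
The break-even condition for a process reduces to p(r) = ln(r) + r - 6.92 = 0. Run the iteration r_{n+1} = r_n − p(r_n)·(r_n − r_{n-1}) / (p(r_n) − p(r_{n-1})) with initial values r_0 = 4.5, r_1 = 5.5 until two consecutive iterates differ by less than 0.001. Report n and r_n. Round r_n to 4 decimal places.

p(4.5) = -0.915923, p(5.5) = 0.284748
r_2 = 5.500000 − 0.284748·(1.000000)/(1.200671) = 5.262842;  |Δ| = 0.237158
p(5.262842) = 0.003514
r_3 = 5.262842 − 0.003514·(-0.237158)/(-0.281234) = 5.259879;  |Δ| = 0.002963
p(5.259879) = -0.000012
r_4 = 5.259879 − (-0.000012)·(-0.002963)/(-0.003526) = 5.259890;  |Δ| = 0.000010
|r_4 − r_3| = 0.000010 < 0.001

n = 4, r_n = 5.2599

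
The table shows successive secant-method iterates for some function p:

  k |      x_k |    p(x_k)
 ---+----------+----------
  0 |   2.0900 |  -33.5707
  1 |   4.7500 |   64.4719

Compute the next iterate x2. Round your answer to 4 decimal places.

3.0008

x2 = 4.7500 − 64.4719·(4.7500 − 2.0900) / (64.4719 − (-33.5707))
   = 4.7500 − (171.495254)/(98.042600) = 3.000809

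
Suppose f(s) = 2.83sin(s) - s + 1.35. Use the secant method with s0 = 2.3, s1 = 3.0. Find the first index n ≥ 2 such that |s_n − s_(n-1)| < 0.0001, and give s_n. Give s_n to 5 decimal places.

n = 5, s_n = 2.66024

f(2.3) = 1.1603458, f(3.0) = -1.2506304
s2 = 3.0000000 − (-1.2506304)·(0.7000000)/(-2.4109761) = 2.6368934;  |Δ| = 0.3631066
f(2.6368934) = 0.0815366
s3 = 2.6368934 − 0.0815366·(-0.3631066)/(1.3321670) = 2.6591177;  |Δ| = 0.0222243
f(2.6591177) = 0.0039259
s4 = 2.6591177 − 0.0039259·(0.0222243)/(-0.0776107) = 2.6602419;  |Δ| = 0.0011242
f(2.6602419) = -0.0000175
s5 = 2.6602419 − (-0.0000175)·(0.0011242)/(-0.0039433) = 2.6602369;  |Δ| = 0.0000050
|s5 − s4| = 0.0000050 < 0.0001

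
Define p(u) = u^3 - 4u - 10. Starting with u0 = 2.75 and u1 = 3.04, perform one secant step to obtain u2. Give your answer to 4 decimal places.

p(2.75) = -0.203125, p(3.04) = 5.934464
u2 = 3.040000 − 5.934464·(3.040000 − 2.750000) / (5.934464 − (-0.203125)) = 3.040000 − (1.720995)/(6.137589) = 2.759598

2.7596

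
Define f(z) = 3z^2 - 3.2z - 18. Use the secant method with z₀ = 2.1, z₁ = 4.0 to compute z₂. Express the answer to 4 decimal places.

f(2.1) = -11.490000, f(4.0) = 17.200000
z₂ = 4.000000 − 17.200000·(4.000000 − 2.100000) / (17.200000 − (-11.490000)) = 4.000000 − (32.680000)/(28.690000) = 2.860927

2.8609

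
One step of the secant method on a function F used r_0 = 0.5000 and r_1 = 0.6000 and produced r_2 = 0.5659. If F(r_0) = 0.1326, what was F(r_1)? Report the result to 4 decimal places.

-0.0686

The secant line through (0.5000, 0.1326) and (0.6000, F(r_1)) crosses zero at r_2 = 0.5659.
So (0.5000, 0.1326), (0.6000, F(r_1)), (0.5659, 0) are collinear:
F(r_1) = 0.1326 · (0.6000 − 0.5659) / (0.5000 − 0.5659) = 0.1326 · (0.034100)/(-0.065900) = -0.068614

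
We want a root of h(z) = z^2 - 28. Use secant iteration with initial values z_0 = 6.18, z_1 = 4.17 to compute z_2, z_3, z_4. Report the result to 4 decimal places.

h(6.18) = 10.192400, h(4.17) = -10.611100
z_2 = 4.170000 − (-10.611100)·(4.170000 − 6.180000) / (-10.611100 − 10.192400) = 4.170000 − (21.328311)/(-20.803500) = 5.195227
h(5.195227) = -1.009616
z_3 = 5.195227 − (-1.009616)·(5.195227 − 4.170000) / (-1.009616 − (-10.611100)) = 5.195227 − (-1.035085)/(9.601484) = 5.303032
h(5.303032) = 0.122146
z_4 = 5.303032 − 0.122146·(5.303032 − 5.195227) / (0.122146 − (-1.009616)) = 5.303032 − (0.013168)/(1.131762) = 5.291397

5.1952, 5.3030, 5.2914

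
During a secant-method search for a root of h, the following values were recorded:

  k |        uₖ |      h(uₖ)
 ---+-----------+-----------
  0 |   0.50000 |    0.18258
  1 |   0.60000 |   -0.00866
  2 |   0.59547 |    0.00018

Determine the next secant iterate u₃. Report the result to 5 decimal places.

0.59556

u₃ = 0.59547 − 0.00018·(0.59547 − 0.60000) / (0.00018 − (-0.00866))
   = 0.59547 − (-0.0000008)/(0.0088400) = 0.5955622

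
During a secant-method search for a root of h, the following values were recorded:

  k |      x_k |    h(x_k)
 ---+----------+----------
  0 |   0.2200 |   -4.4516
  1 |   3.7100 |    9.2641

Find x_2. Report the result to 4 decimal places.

1.3527

x_2 = 3.7100 − 9.2641·(3.7100 − 0.2200) / (9.2641 − (-4.4516))
   = 3.7100 − (32.331709)/(13.715700) = 1.352723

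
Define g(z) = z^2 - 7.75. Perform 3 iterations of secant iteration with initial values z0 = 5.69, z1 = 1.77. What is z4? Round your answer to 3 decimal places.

2.777

g(5.69) = 24.62610, g(1.77) = -4.61710
z2 = 1.77000 − (-4.61710)·(1.77000 − 5.69000) / (-4.61710 − 24.62610) = 1.77000 − (18.09903)/(-29.24320) = 2.38891
g(2.38891) = -2.04309
z3 = 2.38891 − (-2.04309)·(2.38891 − 1.77000) / (-2.04309 − (-4.61710)) = 2.38891 − (-1.26450)/(2.57401) = 2.88017
g(2.88017) = 0.54538
z4 = 2.88017 − 0.54538·(2.88017 − 2.38891) / (0.54538 − (-2.04309)) = 2.88017 − (0.26792)/(2.58847) = 2.77666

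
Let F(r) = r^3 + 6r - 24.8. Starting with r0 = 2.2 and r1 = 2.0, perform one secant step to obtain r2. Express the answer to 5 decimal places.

F(2.2) = -0.9520000, F(2.0) = -4.8000000
r2 = 2.0000000 − (-4.8000000)·(2.0000000 − 2.2000000) / (-4.8000000 − (-0.9520000)) = 2.0000000 − (0.9600000)/(-3.8480000) = 2.2494802

2.24948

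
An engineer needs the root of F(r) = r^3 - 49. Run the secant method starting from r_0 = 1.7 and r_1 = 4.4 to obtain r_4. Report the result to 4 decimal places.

F(1.7) = -44.087000, F(4.4) = 36.184000
r_2 = 4.400000 − 36.184000·(4.400000 − 1.700000) / (36.184000 − (-44.087000)) = 4.400000 − (97.696800)/(80.271000) = 3.182913
F(3.182913) = -16.754118
r_3 = 3.182913 − (-16.754118)·(3.182913 − 4.400000) / (-16.754118 − 36.184000) = 3.182913 − (20.391222)/(-52.938118) = 3.568103
F(3.568103) = -3.573213
r_4 = 3.568103 − (-3.573213)·(3.568103 − 3.182913) / (-3.573213 − (-16.754118)) = 3.568103 − (-1.376365)/(13.180905) = 3.672524

3.6725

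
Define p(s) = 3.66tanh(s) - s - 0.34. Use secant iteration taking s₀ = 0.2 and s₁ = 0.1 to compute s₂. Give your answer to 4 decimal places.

p(0.2) = 0.182394, p(0.1) = -0.075215
s₂ = 0.100000 − (-0.075215)·(0.100000 − 0.200000) / (-0.075215 − 0.182394) = 0.100000 − (0.007522)/(-0.257609) = 0.129197

0.1292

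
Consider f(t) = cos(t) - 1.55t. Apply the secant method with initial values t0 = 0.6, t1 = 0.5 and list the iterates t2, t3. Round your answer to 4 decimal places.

0.5495, 0.5500

f(0.6) = -0.104664, f(0.5) = 0.102583
t2 = 0.500000 − 0.102583·(0.500000 − 0.600000) / (0.102583 − (-0.104664)) = 0.500000 − (-0.010258)/(0.207247) = 0.549498
f(0.549498) = 0.001065
t3 = 0.549498 − 0.001065·(0.549498 − 0.500000) / (0.001065 − 0.102583) = 0.549498 − (0.000053)/(-0.101517) = 0.550017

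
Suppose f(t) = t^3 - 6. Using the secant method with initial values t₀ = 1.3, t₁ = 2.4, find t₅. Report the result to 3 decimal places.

1.817

f(1.3) = -3.80300, f(2.4) = 7.82400
t₂ = 2.40000 − 7.82400·(2.40000 − 1.30000) / (7.82400 − (-3.80300)) = 2.40000 − (8.60640)/(11.62700) = 1.65979
f(1.65979) = -1.42742
t₃ = 1.65979 − (-1.42742)·(1.65979 − 2.40000) / (-1.42742 − 7.82400) = 1.65979 − (1.05659)/(-9.25142) = 1.77400
f(1.77400) = -0.41708
t₄ = 1.77400 − (-0.41708)·(1.77400 − 1.65979) / (-0.41708 − (-1.42742)) = 1.77400 − (-0.04763)/(1.01034) = 1.82115
f(1.82115) = 0.03998
t₅ = 1.82115 − 0.03998·(1.82115 − 1.77400) / (0.03998 − (-0.41708)) = 1.82115 − (0.00188)/(0.45706) = 1.81702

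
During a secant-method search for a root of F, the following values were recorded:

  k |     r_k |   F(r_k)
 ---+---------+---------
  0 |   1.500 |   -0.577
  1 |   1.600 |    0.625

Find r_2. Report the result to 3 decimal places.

1.548

r_2 = 1.600 − 0.625·(1.600 − 1.500) / (0.625 − (-0.577))
   = 1.600 − (0.06250)/(1.20200) = 1.54800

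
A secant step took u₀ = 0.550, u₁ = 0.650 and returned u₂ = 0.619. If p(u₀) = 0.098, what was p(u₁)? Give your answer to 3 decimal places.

The secant line through (0.550, 0.098) and (0.650, p(u₁)) crosses zero at u₂ = 0.619.
So (0.550, 0.098), (0.650, p(u₁)), (0.619, 0) are collinear:
p(u₁) = 0.098 · (0.650 − 0.619) / (0.550 − 0.619) = 0.098 · (0.03100)/(-0.06900) = -0.04403

-0.044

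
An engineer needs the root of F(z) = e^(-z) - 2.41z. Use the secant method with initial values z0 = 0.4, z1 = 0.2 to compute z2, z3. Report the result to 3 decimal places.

F(0.4) = -0.29368, F(0.2) = 0.33673
z2 = 0.20000 − 0.33673·(0.20000 − 0.40000) / (0.33673 − (-0.29368)) = 0.20000 − (-0.06735)/(0.63041) = 0.30683
F(0.30683) = -0.00368
z3 = 0.30683 − (-0.00368)·(0.30683 − 0.20000) / (-0.00368 − 0.33673) = 0.30683 − (-0.00039)/(-0.34041) = 0.30567

0.307, 0.306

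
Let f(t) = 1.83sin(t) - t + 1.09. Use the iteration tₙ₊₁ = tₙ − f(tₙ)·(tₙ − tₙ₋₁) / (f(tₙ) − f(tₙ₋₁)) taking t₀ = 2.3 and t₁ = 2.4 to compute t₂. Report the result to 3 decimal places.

f(2.3) = 0.15464, f(2.4) = -0.07390
t₂ = 2.40000 − (-0.07390)·(2.40000 − 2.30000) / (-0.07390 − 0.15464) = 2.40000 − (-0.00739)/(-0.22854) = 2.36766

2.368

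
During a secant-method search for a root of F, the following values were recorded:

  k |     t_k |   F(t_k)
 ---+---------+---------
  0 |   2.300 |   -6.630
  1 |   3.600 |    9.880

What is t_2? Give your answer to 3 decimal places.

2.822

t_2 = 3.600 − 9.880·(3.600 − 2.300) / (9.880 − (-6.630))
   = 3.600 − (12.84400)/(16.51000) = 2.82205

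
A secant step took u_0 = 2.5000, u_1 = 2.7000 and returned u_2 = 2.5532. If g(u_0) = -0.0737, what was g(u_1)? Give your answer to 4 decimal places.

The secant line through (2.5000, -0.0737) and (2.7000, g(u_1)) crosses zero at u_2 = 2.5532.
So (2.5000, -0.0737), (2.7000, g(u_1)), (2.5532, 0) are collinear:
g(u_1) = -0.0737 · (2.7000 − 2.5532) / (2.5000 − 2.5532) = -0.0737 · (0.146800)/(-0.053200) = 0.203368

0.2034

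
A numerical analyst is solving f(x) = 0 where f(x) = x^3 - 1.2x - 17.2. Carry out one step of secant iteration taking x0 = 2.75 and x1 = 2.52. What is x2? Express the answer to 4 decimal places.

f(2.75) = 0.296875, f(2.52) = -4.220992
x2 = 2.520000 − (-4.220992)·(2.520000 − 2.750000) / (-4.220992 − 0.296875) = 2.520000 − (0.970828)/(-4.517867) = 2.734886

2.7349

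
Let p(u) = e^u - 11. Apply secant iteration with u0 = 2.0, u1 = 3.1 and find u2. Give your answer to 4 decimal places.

p(2.0) = -3.610944, p(3.1) = 11.197951
u2 = 3.100000 − 11.197951·(3.100000 − 2.000000) / (11.197951 − (-3.610944)) = 3.100000 − (12.317746)/(14.808895) = 2.268220

2.2682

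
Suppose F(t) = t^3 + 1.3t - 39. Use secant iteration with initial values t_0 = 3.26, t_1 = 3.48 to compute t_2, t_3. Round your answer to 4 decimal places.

F(3.26) = -0.116024, F(3.48) = 7.668192
t_2 = 3.480000 − 7.668192·(3.480000 − 3.260000) / (7.668192 − (-0.116024)) = 3.480000 − (1.687002)/(7.784216) = 3.263279
F(3.263279) = -0.007109
t_3 = 3.263279 − (-0.007109)·(3.263279 − 3.480000) / (-0.007109 − 7.668192) = 3.263279 − (0.001541)/(-7.675301) = 3.263480

3.2633, 3.2635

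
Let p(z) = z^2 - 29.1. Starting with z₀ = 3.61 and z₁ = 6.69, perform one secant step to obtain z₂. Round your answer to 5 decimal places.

p(3.61) = -16.0679000, p(6.69) = 15.6561000
z₂ = 6.6900000 − 15.6561000·(6.6900000 − 3.6100000) / (15.6561000 − (-16.0679000)) = 6.6900000 − (48.2207880)/(31.7240000) = 5.1699903

5.16999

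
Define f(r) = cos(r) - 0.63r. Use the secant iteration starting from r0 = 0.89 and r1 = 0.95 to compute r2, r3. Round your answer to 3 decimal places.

0.938, 0.938

f(0.89) = 0.06871, f(0.95) = -0.01682
r2 = 0.95000 − (-0.01682)·(0.95000 − 0.89000) / (-0.01682 − 0.06871) = 0.95000 − (-0.00101)/(-0.08553) = 0.93820
f(0.93820) = 0.00017
r3 = 0.93820 − 0.00017·(0.93820 − 0.95000) / (0.00017 − (-0.01682)) = 0.93820 − (0.00000)/(0.01699) = 0.93832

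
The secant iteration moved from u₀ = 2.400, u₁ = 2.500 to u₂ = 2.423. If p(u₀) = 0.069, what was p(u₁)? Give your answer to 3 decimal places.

The secant line through (2.400, 0.069) and (2.500, p(u₁)) crosses zero at u₂ = 2.423.
So (2.400, 0.069), (2.500, p(u₁)), (2.423, 0) are collinear:
p(u₁) = 0.069 · (2.500 − 2.423) / (2.400 − 2.423) = 0.069 · (0.07700)/(-0.02300) = -0.23100

-0.231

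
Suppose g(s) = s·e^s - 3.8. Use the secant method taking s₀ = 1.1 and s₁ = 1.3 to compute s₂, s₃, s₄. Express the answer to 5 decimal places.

1.16761, 1.17372, 1.17432

g(1.1) = -0.4954174, g(1.3) = 0.9700857
s₂ = 1.3000000 − 0.9700857·(1.3000000 − 1.1000000) / (0.9700857 − (-0.4954174)) = 1.3000000 − (0.1940171)/(1.4655030) = 1.1676106
g(1.1676106) = -0.0469458
s₃ = 1.1676106 − (-0.0469458)·(1.1676106 − 1.3000000) / (-0.0469458 − 0.9700857) = 1.1676106 − (0.0062151)/(-1.0170315) = 1.1737216
g(1.1737216) = -0.0041773
s₄ = 1.1737216 − (-0.0041773)·(1.1737216 − 1.1676106) / (-0.0041773 − (-0.0469458)) = 1.1737216 − (-0.0000255)/(0.0427685) = 1.1743185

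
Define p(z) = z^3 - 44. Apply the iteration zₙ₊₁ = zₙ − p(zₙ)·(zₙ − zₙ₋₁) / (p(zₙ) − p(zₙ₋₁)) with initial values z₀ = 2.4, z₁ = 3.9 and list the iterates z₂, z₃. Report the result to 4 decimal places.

3.3949, 3.5168

p(2.4) = -30.176000, p(3.9) = 15.319000
z₂ = 3.900000 − 15.319000·(3.900000 − 2.400000) / (15.319000 − (-30.176000)) = 3.900000 − (22.978500)/(45.495000) = 3.394923
p(3.394923) = -4.871824
z₃ = 3.394923 − (-4.871824)·(3.394923 − 3.900000) / (-4.871824 − 15.319000) = 3.394923 − (2.460649)/(-20.190824) = 3.516792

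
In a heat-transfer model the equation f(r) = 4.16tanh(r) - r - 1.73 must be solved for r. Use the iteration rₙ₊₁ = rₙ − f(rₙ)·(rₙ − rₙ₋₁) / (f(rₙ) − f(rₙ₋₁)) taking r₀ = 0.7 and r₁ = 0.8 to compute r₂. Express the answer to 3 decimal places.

0.643

f(0.7) = 0.08417, f(0.8) = 0.23239
r₂ = 0.80000 − 0.23239·(0.80000 − 0.70000) / (0.23239 − 0.08417) = 0.80000 − (0.02324)/(0.14822) = 0.64321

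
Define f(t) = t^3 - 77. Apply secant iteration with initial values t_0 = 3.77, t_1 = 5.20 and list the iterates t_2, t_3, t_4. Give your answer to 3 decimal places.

4.155, 4.235, 4.255

f(3.77) = -23.41737, f(5.20) = 63.60800
t_2 = 5.20000 − 63.60800·(5.20000 − 3.77000) / (63.60800 − (-23.41737)) = 5.20000 − (90.95944)/(87.02537) = 4.15479
f(4.15479) = -5.27865
t_3 = 4.15479 − (-5.27865)·(4.15479 − 5.20000) / (-5.27865 − 63.60800) = 4.15479 − (5.51727)/(-68.88665) = 4.23489
f(4.23489) = -1.05045
t_4 = 4.23489 − (-1.05045)·(4.23489 − 4.15479) / (-1.05045 − (-5.27865)) = 4.23489 − (-0.08413)/(4.22819) = 4.25478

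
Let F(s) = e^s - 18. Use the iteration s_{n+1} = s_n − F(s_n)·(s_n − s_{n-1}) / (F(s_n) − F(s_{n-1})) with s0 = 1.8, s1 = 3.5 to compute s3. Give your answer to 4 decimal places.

2.7931

F(1.8) = -11.950353, F(3.5) = 15.115452
s2 = 3.500000 − 15.115452·(3.500000 − 1.800000) / (15.115452 − (-11.950353)) = 3.500000 − (25.696268)/(27.065804) = 2.550600
F(2.550600) = -5.185207
s3 = 2.550600 − (-5.185207)·(2.550600 − 3.500000) / (-5.185207 − 15.115452) = 2.550600 − (4.922834)/(-20.300659) = 2.793097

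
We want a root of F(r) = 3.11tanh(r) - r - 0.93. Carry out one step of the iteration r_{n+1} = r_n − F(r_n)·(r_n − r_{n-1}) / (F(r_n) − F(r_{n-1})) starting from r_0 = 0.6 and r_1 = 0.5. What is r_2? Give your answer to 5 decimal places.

0.49460

F(0.6) = 0.1402242, F(0.5) = 0.0071844
r_2 = 0.5000000 − 0.0071844·(0.5000000 − 0.6000000) / (0.0071844 − 0.1402242) = 0.5000000 − (-0.0007184)/(-0.1330398) = 0.4945998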